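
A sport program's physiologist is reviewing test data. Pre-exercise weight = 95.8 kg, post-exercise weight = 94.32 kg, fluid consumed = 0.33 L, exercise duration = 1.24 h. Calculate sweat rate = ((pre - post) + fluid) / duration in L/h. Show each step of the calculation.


Weight loss = 95.8 - 94.32 = 1.48 kg (approx L)
Total sweat = 1.48 + 0.33 = 1.81 L
Sweat rate = 1.81 / 1.24 = 1.46 L/h

1.46 L/h


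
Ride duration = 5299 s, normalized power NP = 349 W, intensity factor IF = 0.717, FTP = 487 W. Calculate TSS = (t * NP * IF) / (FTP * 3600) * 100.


Numerator = 5299 * 349 * 0.717 = 1325984.667
Denominator = 487 * 3600 = 1753200
TSS = 1325984.667 / 1753200 * 100
= 75.63

75.63 TSS


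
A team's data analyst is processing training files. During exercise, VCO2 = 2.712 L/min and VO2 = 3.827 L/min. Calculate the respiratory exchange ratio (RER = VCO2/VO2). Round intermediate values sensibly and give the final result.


RER = VCO2 / VO2
= 2.712 / 3.827
= 0.7086

0.7086


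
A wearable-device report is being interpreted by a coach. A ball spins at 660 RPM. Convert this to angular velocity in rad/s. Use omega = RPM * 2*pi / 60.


omega = 660 * 2 * pi / 60
= 660 * 6.28318531 / 60
= 4146.902 / 60
= 69.115 rad/s

69.115 rad/s


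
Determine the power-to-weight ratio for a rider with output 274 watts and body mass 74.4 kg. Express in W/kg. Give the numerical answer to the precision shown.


P/W = 274 / 74.4 = 3.683 W/kg

3.683 W/kg


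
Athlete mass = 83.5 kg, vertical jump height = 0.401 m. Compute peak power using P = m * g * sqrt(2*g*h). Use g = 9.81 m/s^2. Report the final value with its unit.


sqrt(2 * 9.81 * 0.401) = sqrt(7.86762) = 2.804928 m/s
P = 83.5 * 9.81 * 2.804928
= 2297.61 W

2297.61 W


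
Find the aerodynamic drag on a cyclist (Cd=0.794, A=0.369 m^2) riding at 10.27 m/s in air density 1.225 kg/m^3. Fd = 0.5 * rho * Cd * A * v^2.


Fd = 0.5 * 1.225 * 0.794 * 0.369 * 10.27^2
= 0.5 * 1.225 * 0.794 * 0.369 * 105.4729
= 18.928 N

18.928 N


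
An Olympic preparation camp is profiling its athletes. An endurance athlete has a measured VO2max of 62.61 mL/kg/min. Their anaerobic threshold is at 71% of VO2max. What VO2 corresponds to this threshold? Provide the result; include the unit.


Anaerobic threshold VO2 = VO2max * 71%
= 62.61 * 0.71
= 44.45 mL/kg/min

44.45 mL/kg/min


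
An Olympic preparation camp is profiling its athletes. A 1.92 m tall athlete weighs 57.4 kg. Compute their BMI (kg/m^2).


height^2 = 3.6864 m^2
BMI = 57.4 / 3.6864 = 15.57 kg/m^2

15.57 kg/m^2


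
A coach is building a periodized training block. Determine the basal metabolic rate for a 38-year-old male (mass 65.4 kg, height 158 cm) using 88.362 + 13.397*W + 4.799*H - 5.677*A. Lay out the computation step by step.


BMR = 88.362 + 13.397*65.4 + 4.799*158 - 5.677*38
= 1507.04 kcal/day

1507.04 kcal/day


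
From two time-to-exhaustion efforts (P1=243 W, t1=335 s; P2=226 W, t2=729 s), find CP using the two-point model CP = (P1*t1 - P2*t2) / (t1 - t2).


Work in trial 1 = 81405 J
Work in trial 2 = 164754 J
Delta work = -83349 J
Delta time = -394 s
CP = -83349 / -394 = 211.55 W

211.55 W


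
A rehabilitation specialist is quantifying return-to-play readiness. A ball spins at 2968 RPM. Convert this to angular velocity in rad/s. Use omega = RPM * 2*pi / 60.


omega = 2968 * 2 * pi / 60
= 2968 * 6.28318531 / 60
= 18648.494 / 60
= 310.808 rad/s

310.808 rad/s


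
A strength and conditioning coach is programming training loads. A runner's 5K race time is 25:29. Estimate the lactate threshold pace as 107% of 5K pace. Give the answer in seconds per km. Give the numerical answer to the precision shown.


Total race time = 25*60 + 29 = 1529 seconds
5K pace = 1529 / 5 = 305.8 sec/km
LT pace = 305.8 * 1.07 = 327.21 sec/km

327.21 s/km


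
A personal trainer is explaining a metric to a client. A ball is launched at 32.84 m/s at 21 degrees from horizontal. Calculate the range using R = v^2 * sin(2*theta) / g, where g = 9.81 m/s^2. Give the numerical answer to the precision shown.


sin(2 * 21) = sin(42) = 0.669131
v^2 = 32.84^2 = 1078.4656
R = 1078.4656 * 0.669131 / 9.81
= 73.561 m

73.561 m


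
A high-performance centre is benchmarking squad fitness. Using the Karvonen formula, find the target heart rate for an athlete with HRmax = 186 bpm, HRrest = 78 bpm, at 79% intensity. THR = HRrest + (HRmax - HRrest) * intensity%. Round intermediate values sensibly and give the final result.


HRR = 186 - 78 = 108
THR = 78 + 108 * 0.79
= 78 + 85.32
= 163.32 bpm

163.32 bpm


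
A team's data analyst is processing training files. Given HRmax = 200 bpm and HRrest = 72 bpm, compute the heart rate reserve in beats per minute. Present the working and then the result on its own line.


Heart rate reserve = maximum HR minus resting HR
HRR = 200 - 72 = 128 bpm

128 bpm


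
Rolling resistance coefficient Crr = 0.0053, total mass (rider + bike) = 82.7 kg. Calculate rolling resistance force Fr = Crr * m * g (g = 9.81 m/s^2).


Fr = Crr * m * g
= 0.0053 * 82.7 * 9.81
= 4.3 N

4.3 N


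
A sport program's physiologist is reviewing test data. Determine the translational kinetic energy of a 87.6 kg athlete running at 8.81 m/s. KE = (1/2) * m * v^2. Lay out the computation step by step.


KE = 0.5 * m * v^2
= 0.5 * 87.6 * 8.81^2
= 0.5 * 87.6 * 77.6161
= 3399.59 J

3399.59 J


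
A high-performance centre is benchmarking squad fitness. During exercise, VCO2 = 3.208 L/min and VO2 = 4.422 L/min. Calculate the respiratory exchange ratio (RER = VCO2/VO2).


RER = VCO2 / VO2
= 3.208 / 4.422
= 0.7255

0.7255


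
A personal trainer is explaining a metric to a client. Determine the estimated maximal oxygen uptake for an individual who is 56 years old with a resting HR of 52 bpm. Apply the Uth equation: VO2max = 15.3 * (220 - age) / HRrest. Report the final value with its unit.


HRmax = 220 - 56 = 164
VO2max = 15.3 * (164 / 52)
= 15.3 * 3.1538
= 48.25 mL/kg/min

48.25 mL/kg/min


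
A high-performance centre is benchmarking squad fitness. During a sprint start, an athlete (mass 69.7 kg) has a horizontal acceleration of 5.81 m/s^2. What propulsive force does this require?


Propulsive force = mass * acceleration
= 69.7 kg * 5.81 m/s^2
= 404.96 N

404.96 N


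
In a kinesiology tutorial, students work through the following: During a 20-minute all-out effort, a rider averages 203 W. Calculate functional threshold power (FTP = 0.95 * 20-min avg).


FTP = 0.95 * 203
= 192.85 W

192.85 W


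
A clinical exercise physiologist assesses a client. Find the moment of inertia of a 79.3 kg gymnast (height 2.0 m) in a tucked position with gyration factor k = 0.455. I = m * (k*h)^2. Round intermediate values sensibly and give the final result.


Radius of gyration = 0.455 * 2.0 = 0.91 m
I = 79.3 * 0.91^2
= 79.3 * 0.8281
= 65.668 kg*m^2

65.668 kg*m^2


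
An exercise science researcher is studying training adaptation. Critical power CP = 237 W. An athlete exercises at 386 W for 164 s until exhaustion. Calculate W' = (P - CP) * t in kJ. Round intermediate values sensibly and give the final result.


P - CP = 386 - 237 = 149 W
W' = 149 * 164 = 24436 J
= 24436 / 1000 = 24.436 kJ

24.436 kJ


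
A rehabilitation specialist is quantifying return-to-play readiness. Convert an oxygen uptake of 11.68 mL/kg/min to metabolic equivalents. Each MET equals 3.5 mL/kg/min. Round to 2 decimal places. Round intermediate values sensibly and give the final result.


One MET = 3.5 mL/kg/min
Number of METs = 11.68 / 3.5
= 3.34 METs

3.34 METs


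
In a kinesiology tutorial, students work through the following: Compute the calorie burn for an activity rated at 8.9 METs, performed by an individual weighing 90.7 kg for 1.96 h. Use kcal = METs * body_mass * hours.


Product of METs and mass = 8.9 * 90.7 = 807.23
Total kcal = 807.23 * 1.96 = 1582.17 kcal

1582.17 kcal


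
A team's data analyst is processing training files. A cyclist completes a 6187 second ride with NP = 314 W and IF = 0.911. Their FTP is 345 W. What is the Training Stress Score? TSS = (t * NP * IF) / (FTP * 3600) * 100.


t * NP * IF = 6187 * 314 * 0.911 = 1769816.098
FTP * 3600 = 1242000
TSS = (1769816.098 / 1242000) * 100 = 142.5

142.5 TSS


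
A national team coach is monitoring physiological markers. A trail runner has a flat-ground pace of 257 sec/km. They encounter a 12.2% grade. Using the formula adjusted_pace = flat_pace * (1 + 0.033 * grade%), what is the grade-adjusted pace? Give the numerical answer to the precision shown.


Grade factor = 1 + 0.033 * 12.2 = 1.4026
Adjusted = 257 * 1.4026 = 360.47 sec/km

360.47 s/km


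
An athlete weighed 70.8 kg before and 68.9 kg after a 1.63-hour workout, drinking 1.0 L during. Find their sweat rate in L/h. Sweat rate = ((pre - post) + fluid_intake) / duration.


Body mass change = 1.9 kg
Total sweat loss = 1.9 + 1.0 = 2.9 L
Rate = 2.9 / 1.63 = 1.779 L/h

1.779 L/h


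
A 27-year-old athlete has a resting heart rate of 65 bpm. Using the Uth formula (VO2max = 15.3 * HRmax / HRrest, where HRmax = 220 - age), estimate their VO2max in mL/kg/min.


HRmax = 220 - 27 = 193 bpm
Ratio = HRmax / HRrest = 193 / 65 = 2.9692
VO2max = 15.3 * 2.9692 = 45.43 mL/kg/min

45.43 mL/kg/min


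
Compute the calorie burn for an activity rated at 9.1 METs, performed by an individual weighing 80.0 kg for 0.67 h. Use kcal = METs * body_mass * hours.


Product of METs and mass = 9.1 * 80.0 = 728.0
Total kcal = 728.0 * 0.67 = 487.76 kcal

487.76 kcal


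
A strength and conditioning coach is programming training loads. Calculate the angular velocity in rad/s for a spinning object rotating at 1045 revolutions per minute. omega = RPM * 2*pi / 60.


omega = RPM * 2*pi / 60
= 1045 * 6.28318531 / 60
= 109.432 rad/s

109.432 rad/s


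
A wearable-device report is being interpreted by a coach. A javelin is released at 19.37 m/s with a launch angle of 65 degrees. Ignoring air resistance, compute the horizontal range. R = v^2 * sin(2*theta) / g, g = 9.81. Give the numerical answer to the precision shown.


Launch speed squared = 375.1969
sin(2 * 65 deg) = 0.766044
Range = 375.1969 * 0.766044 / 9.81
= 29.298 m

29.298 m


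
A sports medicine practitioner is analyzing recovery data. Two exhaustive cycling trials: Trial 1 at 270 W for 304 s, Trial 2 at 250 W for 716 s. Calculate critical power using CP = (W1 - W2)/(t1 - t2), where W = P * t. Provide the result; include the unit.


W1 = 270 * 304 = 82080 J
W2 = 250 * 716 = 179000 J
CP = (82080 - 179000) / (304 - 716)
= -96920 / -412
= 235.24 W

235.24 W


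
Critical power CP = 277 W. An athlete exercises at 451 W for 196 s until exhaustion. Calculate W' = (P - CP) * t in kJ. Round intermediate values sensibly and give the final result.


P - CP = 451 - 277 = 174 W
W' = 174 * 196 = 34104 J
= 34104 / 1000 = 34.104 kJ

34.104 kJ


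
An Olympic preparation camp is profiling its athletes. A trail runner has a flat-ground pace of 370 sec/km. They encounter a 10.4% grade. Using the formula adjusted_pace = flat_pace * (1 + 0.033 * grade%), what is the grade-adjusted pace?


Grade factor = 1 + 0.033 * 10.4 = 1.3432
Adjusted = 370 * 1.3432 = 496.98 sec/km

496.98 s/km


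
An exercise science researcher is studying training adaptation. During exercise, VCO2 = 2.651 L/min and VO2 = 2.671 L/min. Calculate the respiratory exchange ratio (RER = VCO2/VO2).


RER = VCO2 / VO2
= 2.651 / 2.671
= 0.9925

0.9925


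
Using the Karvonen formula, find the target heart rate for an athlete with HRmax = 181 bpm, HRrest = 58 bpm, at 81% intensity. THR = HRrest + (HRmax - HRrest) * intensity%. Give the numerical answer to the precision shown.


HRR = 181 - 58 = 123
THR = 58 + 123 * 0.81
= 58 + 99.63
= 157.63 bpm

157.63 bpm


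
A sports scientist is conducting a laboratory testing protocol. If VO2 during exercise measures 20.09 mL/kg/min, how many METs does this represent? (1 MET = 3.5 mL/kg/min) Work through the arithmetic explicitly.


METs = VO2 / 3.5 = 20.09 / 3.5 = 5.74

5.74 METs


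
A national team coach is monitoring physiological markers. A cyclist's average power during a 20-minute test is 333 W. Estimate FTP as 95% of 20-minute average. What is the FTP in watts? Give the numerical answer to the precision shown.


FTP = 20-min power * 0.95
= 333 * 0.95
= 316.35 W

316.35 W


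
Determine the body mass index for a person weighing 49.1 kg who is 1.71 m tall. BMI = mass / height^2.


BMI = mass / height^2
= 49.1 / 1.71^2
= 49.1 / 2.9241
= 16.79 kg/m^2

16.79 kg/m^2


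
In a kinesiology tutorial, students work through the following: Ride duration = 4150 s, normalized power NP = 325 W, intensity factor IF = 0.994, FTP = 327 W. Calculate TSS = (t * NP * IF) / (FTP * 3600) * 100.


Numerator = 4150 * 325 * 0.994 = 1340657.5
Denominator = 327 * 3600 = 1177200
TSS = 1340657.5 / 1177200 * 100
= 113.89

113.89 TSS


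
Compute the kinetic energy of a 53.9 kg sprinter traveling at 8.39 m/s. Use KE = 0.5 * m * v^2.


Velocity squared = 70.3921
KE = 0.5 * 53.9 * 70.3921 = 1897.07 J

1897.07 J


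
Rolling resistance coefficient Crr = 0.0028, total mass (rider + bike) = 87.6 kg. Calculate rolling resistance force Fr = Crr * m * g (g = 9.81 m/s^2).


Fr = Crr * m * g
= 0.0028 * 87.6 * 9.81
= 2.406 N

2.406 N


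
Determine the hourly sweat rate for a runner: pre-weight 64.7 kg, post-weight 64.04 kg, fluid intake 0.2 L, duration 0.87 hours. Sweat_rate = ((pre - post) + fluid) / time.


Mass lost = 64.7 - 64.04 = 0.66 kg
Add fluid consumed: 0.66 + 0.2 = 0.86 L total sweat
Sweat rate = 0.86 / 0.87 = 0.989 L/h

0.989 L/h


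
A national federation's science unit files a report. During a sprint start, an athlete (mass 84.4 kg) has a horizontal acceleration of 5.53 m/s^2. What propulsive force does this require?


Propulsive force = mass * acceleration
= 84.4 kg * 5.53 m/s^2
= 466.73 N

466.73 N


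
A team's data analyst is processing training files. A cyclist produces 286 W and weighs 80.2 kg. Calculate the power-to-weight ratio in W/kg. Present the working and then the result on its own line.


P/W = power / mass
= 286 / 80.2
= 3.566 W/kg

3.566 W/kg


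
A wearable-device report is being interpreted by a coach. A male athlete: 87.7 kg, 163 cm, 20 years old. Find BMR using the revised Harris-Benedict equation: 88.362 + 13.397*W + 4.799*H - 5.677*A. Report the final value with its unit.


Intercept = 88.362
Weight contribution = 13.397 * 87.7 = 1174.9169
Height contribution = 4.799 * 163 = 782.237
Age contribution = 5.677 * 20 = 113.54
BMR = 88.362 + 1174.9169 + 782.237 - 113.54
= 1931.98 kcal/day

1931.98 kcal/day


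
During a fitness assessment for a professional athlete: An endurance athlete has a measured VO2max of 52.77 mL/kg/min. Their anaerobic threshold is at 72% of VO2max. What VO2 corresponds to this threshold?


Anaerobic threshold VO2 = VO2max * 72%
= 52.77 * 0.72
= 37.99 mL/kg/min

37.99 mL/kg/min


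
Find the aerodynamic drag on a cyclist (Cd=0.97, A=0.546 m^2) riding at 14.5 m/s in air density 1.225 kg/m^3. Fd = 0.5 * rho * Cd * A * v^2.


Fd = 0.5 * 1.225 * 0.97 * 0.546 * 14.5^2
= 0.5 * 1.225 * 0.97 * 0.546 * 210.25
= 68.203 N

68.203 N


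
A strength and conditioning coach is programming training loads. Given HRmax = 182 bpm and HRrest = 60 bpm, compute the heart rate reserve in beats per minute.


Heart rate reserve = maximum HR minus resting HR
HRR = 182 - 60 = 122 bpm

122 bpm


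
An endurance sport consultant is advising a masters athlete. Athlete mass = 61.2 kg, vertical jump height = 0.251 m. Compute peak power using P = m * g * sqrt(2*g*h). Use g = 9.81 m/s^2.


sqrt(2 * 9.81 * 0.251) = sqrt(4.92462) = 2.219148 m/s
P = 61.2 * 9.81 * 2.219148
= 1332.31 W

1332.31 W


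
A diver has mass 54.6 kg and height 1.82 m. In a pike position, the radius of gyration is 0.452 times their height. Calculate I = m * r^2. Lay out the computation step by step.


r = 0.452 * 1.82 = 0.82264 m
I = m * r^2 = 54.6 * 0.676737 = 36.95 kg*m^2

36.95 kg*m^2


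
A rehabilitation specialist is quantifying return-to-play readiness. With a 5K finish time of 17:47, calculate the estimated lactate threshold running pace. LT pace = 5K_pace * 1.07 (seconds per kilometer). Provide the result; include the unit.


Race duration = 1067 s for 5 km
Average pace = 1067 / 5 = 213.4 s/km
LT pace = 213.4 * 1.07
= 228.34 s/km

228.34 s/km


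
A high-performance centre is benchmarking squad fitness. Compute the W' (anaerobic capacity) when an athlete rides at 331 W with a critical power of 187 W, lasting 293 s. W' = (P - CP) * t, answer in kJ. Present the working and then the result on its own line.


Above-CP power = 144 W
Duration = 293 s
W' = 144 * 293 = 42192 J
Convert: 42192 / 1000 = 42.192 kJ

42.192 kJ


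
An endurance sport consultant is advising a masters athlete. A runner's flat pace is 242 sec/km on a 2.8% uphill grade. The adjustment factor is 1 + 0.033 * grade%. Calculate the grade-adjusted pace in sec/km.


Factor = 1 + 0.033 * 2.8 = 1.0924
Adjusted pace = 242 * 1.0924
= 264.36 sec/km

264.36 s/km


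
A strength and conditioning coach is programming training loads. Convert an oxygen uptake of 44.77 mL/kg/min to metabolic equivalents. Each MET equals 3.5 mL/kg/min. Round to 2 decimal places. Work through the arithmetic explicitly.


One MET = 3.5 mL/kg/min
Number of METs = 44.77 / 3.5
= 12.79 METs

12.79 METs


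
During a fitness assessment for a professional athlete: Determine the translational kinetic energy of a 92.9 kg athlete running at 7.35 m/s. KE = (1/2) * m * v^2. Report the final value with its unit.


KE = 0.5 * m * v^2
= 0.5 * 92.9 * 7.35^2
= 0.5 * 92.9 * 54.0225
= 2509.35 J

2509.35 J


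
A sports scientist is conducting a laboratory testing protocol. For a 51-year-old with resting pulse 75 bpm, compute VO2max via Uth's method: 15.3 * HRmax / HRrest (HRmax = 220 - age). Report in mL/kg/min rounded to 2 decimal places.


Step 1: HRmax = 220 - 51 = 169 bpm
Step 2: Ratio = 169 / 75 = 2.2533
Step 3: VO2max = 15.3 * 2.2533 = 34.48 mL/kg/min

34.48 mL/kg/min


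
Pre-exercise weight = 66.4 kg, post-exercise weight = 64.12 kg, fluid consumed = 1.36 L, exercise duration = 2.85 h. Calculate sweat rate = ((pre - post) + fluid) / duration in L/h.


Weight loss = 66.4 - 64.12 = 2.28 kg (approx L)
Total sweat = 2.28 + 1.36 = 3.64 L
Sweat rate = 3.64 / 2.85 = 1.277 L/h

1.277 L/h


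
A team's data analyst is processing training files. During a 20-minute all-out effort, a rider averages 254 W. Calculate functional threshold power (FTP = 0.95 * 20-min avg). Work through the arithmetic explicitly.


FTP = 0.95 * 254
= 241.3 W

241.3 W


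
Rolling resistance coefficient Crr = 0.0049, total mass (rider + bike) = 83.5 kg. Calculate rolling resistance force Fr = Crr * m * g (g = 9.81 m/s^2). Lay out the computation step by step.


Fr = Crr * m * g
= 0.0049 * 83.5 * 9.81
= 4.014 N

4.014 N


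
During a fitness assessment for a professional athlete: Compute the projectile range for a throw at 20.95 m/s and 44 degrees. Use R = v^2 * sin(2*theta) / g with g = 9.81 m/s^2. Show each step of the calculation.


Two times the angle = 88 degrees
sin(88) = 0.999391
R = 438.9025 * 0.999391 / 9.81 = 44.713 m

44.713 m


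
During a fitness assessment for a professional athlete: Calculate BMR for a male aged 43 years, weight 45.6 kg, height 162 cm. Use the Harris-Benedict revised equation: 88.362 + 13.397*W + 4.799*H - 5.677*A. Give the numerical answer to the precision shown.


Substituting values:
W term = 13.397 * 45.6 = 610.9032
H term = 4.799 * 162 = 777.438
A term = 5.677 * 43 = 244.111
BMR = 1232.59 kcal/day

1232.59 kcal/day


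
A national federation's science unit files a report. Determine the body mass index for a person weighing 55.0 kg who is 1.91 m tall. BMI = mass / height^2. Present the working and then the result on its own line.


BMI = mass / height^2
= 55.0 / 1.91^2
= 55.0 / 3.6481
= 15.08 kg/m^2

15.08 kg/m^2


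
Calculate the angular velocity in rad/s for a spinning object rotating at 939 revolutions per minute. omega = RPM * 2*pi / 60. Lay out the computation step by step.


omega = RPM * 2*pi / 60
= 939 * 6.28318531 / 60
= 98.332 rad/s

98.332 rad/s


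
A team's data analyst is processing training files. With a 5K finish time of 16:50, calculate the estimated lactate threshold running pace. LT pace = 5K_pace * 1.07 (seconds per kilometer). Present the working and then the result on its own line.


Race duration = 1010 s for 5 km
Average pace = 1010 / 5 = 202.0 s/km
LT pace = 202.0 * 1.07
= 216.14 s/km

216.14 s/km


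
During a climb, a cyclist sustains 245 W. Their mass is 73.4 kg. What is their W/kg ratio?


Power-to-weight = 245 W / 73.4 kg
= 3.338 W/kg

3.338 W/kg


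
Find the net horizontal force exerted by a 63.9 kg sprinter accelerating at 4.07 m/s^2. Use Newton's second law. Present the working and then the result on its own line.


Newton's second law: F = m * a
F = 63.9 * 4.07 = 260.07 N

260.07 N


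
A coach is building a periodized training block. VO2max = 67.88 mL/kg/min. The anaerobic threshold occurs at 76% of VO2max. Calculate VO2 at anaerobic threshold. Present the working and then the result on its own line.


AT fraction = 76 / 100 = 0.76
AT VO2 = 67.88 * 0.76
= 51.59 mL/kg/min

51.59 mL/kg/min


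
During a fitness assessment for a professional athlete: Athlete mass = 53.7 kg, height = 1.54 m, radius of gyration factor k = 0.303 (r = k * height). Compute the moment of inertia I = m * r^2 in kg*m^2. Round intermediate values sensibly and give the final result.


r = k * height = 0.303 * 1.54 = 0.46662 m
r^2 = 0.46662^2 = 0.217734
I = 53.7 * 0.217734 = 11.692 kg*m^2

11.692 kg*m^2


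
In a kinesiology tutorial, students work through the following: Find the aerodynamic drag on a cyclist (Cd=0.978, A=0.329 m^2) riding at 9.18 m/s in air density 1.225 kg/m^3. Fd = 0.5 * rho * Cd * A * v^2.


Fd = 0.5 * 1.225 * 0.978 * 0.329 * 9.18^2
= 0.5 * 1.225 * 0.978 * 0.329 * 84.2724
= 16.608 N

16.608 N


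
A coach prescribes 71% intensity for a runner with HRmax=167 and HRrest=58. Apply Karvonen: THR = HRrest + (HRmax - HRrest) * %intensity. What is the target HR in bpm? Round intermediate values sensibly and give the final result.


Heart rate reserve = 167 - 58 = 109
Intensity fraction = 71 / 100 = 0.71
THR = 58 + 109 * 0.71 = 135.39 bpm

135.39 bpm


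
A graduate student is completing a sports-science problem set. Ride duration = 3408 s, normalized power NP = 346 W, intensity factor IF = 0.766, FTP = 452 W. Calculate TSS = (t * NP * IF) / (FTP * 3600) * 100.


Numerator = 3408 * 346 * 0.766 = 903242.688
Denominator = 452 * 3600 = 1627200
TSS = 903242.688 / 1627200 * 100
= 55.51

55.51 TSS


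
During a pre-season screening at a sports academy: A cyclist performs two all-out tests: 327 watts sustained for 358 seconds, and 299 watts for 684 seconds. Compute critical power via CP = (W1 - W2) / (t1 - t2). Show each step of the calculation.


W1 = P1 * t1 = 327 * 358 = 117066 J
W2 = P2 * t2 = 299 * 684 = 204516 J
CP = (117066 - 204516) / (358 - 684)
= 268.25 W

268.25 W


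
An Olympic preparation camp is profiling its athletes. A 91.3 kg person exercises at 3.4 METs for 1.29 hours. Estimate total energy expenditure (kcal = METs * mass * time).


Energy = METs * mass(kg) * time(h)
= 3.4 * 91.3 * 1.29
= 400.44 kcal

400.44 kcal


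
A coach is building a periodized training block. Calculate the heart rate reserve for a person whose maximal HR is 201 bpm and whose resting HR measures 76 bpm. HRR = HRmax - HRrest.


HRmax = 201 bpm
HRrest = 76 bpm
HRR = 201 - 76 = 125 bpm

125 bpm


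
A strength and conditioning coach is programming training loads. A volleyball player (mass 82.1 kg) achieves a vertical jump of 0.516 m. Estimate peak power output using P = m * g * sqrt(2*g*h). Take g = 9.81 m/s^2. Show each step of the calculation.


2 * g * h = 2 * 9.81 * 0.516 = 10.12392
sqrt(10.12392) = 3.181811 m/s
P = 82.1 * 9.81 * 3.181811 = 2562.63 W

2562.63 W


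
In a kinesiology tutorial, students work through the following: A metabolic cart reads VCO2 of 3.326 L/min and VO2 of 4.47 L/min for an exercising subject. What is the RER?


RER = VCO2 / VO2 = 3.326 / 4.47 = 0.7441

0.7441


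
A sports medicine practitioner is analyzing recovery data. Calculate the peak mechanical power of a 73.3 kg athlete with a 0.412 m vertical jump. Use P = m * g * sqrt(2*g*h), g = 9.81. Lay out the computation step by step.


First, sqrt(2gh) = sqrt(2 * 9.81 * 0.412)
= sqrt(8.08344) = 2.843139 m/s
Power = 73.3 * 9.81 * 2.843139 = 2044.42 W

2044.42 W


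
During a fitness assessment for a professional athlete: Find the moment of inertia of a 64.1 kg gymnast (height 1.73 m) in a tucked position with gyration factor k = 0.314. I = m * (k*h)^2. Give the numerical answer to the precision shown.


Radius of gyration = 0.314 * 1.73 = 0.54322 m
I = 64.1 * 0.54322^2
= 64.1 * 0.295088
= 18.915 kg*m^2

18.915 kg*m^2


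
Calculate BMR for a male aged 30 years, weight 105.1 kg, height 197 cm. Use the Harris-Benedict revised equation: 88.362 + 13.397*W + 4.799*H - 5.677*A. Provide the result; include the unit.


Substituting values:
W term = 13.397 * 105.1 = 1408.0247
H term = 4.799 * 197 = 945.403
A term = 5.677 * 30 = 170.31
BMR = 2271.48 kcal/day

2271.48 kcal/day


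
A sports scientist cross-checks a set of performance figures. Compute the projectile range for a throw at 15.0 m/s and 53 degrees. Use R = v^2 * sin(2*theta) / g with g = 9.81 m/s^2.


Two times the angle = 106 degrees
sin(106) = 0.961262
R = 225.0 * 0.961262 / 9.81 = 22.047 m

22.047 m


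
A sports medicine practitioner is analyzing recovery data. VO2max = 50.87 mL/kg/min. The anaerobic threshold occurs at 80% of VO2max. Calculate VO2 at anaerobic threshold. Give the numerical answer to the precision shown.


AT fraction = 80 / 100 = 0.8
AT VO2 = 50.87 * 0.8
= 40.7 mL/kg/min

40.7 mL/kg/min


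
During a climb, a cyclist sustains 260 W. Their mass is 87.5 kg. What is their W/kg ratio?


Power-to-weight = 260 W / 87.5 kg
= 2.971 W/kg

2.971 W/kg


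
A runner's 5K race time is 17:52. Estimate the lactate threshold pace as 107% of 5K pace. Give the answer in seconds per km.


Total race time = 17*60 + 52 = 1072 seconds
5K pace = 1072 / 5 = 214.4 sec/km
LT pace = 214.4 * 1.07 = 229.41 sec/km

229.41 s/km


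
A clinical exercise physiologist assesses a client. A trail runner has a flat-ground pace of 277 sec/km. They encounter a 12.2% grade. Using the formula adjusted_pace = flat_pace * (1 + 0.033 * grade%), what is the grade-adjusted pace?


Grade factor = 1 + 0.033 * 12.2 = 1.4026
Adjusted = 277 * 1.4026 = 388.52 sec/km

388.52 s/km


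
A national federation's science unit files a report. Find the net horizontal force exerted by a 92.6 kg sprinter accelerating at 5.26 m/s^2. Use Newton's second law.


Newton's second law: F = m * a
F = 92.6 * 5.26 = 487.08 N

487.08 N


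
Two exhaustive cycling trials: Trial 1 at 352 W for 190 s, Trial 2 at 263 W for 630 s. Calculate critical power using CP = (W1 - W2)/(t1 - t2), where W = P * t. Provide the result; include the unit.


W1 = 352 * 190 = 66880 J
W2 = 263 * 630 = 165690 J
CP = (66880 - 165690) / (190 - 630)
= -98810 / -440
= 224.57 W

224.57 W


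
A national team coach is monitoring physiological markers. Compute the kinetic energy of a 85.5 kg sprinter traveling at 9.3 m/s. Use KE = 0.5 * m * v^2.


Velocity squared = 86.49
KE = 0.5 * 85.5 * 86.49 = 3697.45 J

3697.45 J


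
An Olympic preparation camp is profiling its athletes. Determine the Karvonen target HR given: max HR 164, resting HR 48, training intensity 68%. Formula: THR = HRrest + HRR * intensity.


HRR = HRmax - HRrest = 164 - 48 = 116
THR = 48 + 116 * 0.68
= 126.88 bpm

126.88 bpm


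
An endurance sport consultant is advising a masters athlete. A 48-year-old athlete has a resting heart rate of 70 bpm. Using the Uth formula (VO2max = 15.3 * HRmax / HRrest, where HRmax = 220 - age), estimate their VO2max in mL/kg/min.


HRmax = 220 - 48 = 172 bpm
Ratio = HRmax / HRrest = 172 / 70 = 2.4571
VO2max = 15.3 * 2.4571 = 37.59 mL/kg/min

37.59 mL/kg/min


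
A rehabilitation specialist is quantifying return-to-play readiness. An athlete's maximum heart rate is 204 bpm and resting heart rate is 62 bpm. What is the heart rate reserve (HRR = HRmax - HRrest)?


HRR = HRmax - HRrest
= 204 - 62
= 142 bpm

142 bpm


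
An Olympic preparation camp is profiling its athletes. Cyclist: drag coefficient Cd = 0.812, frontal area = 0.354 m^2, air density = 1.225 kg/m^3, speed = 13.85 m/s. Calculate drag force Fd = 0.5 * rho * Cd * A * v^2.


v^2 = 13.85^2 = 191.8225
Fd = 0.5 * 1.225 * 0.812 * 0.354 * 191.8225
= 33.773 N

33.773 N


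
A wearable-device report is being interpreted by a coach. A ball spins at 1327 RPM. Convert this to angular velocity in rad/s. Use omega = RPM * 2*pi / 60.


omega = 1327 * 2 * pi / 60
= 1327 * 6.28318531 / 60
= 8337.787 / 60
= 138.963 rad/s

138.963 rad/s


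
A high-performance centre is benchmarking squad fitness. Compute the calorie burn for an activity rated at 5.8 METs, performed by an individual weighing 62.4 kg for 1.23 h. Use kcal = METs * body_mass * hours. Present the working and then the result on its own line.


Product of METs and mass = 5.8 * 62.4 = 361.92
Total kcal = 361.92 * 1.23 = 445.16 kcal

445.16 kcal


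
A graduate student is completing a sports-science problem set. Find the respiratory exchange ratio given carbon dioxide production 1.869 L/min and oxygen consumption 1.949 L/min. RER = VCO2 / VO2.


VCO2 = 1.869 L/min
VO2 = 1.949 L/min
RER = 1.869 / 1.949 = 0.959

0.959


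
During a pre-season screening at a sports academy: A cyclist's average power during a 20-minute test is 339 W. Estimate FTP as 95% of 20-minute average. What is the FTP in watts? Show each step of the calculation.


FTP = 20-min power * 0.95
= 339 * 0.95
= 322.05 W

322.05 W


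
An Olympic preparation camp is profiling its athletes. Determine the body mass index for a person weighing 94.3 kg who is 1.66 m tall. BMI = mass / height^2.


BMI = mass / height^2
= 94.3 / 1.66^2
= 94.3 / 2.7556
= 34.22 kg/m^2

34.22 kg/m^2


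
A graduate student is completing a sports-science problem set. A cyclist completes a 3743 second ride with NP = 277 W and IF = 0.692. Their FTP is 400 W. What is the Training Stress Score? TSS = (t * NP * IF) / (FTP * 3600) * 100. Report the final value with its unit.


t * NP * IF = 3743 * 277 * 0.692 = 717473.212
FTP * 3600 = 1440000
TSS = (717473.212 / 1440000) * 100 = 49.82

49.82 TSS


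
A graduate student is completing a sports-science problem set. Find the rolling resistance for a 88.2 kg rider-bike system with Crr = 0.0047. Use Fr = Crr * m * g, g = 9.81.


m * g = 88.2 * 9.81 = 865.242 N
Fr = 0.0047 * 865.242 = 4.067 N

4.067 N


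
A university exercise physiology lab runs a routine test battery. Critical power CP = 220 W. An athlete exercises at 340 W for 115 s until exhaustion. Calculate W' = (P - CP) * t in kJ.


P - CP = 340 - 220 = 120 W
W' = 120 * 115 = 13800 J
= 13800 / 1000 = 13.8 kJ

13.8 kJ


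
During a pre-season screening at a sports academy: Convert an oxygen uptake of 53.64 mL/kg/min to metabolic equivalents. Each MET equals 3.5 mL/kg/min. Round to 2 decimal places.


One MET = 3.5 mL/kg/min
Number of METs = 53.64 / 3.5
= 15.33 METs

15.33 METs


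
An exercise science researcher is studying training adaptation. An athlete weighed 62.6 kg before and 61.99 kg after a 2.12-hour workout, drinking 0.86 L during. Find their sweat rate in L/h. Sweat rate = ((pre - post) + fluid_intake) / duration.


Body mass change = 0.61 kg
Total sweat loss = 0.61 + 0.86 = 1.47 L
Rate = 1.47 / 2.12 = 0.693 L/h

0.693 L/h


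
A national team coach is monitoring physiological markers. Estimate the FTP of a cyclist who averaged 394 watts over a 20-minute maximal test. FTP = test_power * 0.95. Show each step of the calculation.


FTP = 394 * 0.95 = 374.3 W

374.3 W


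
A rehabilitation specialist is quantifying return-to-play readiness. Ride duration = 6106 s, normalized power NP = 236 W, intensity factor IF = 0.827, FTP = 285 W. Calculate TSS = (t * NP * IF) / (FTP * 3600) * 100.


Numerator = 6106 * 236 * 0.827 = 1191720.232
Denominator = 285 * 3600 = 1026000
TSS = 1191720.232 / 1026000 * 100
= 116.15

116.15 TSS


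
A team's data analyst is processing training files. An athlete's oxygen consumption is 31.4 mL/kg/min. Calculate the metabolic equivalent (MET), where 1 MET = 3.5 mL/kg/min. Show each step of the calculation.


MET = VO2 / 3.5
= 31.4 / 3.5
= 8.97 METs

8.97 METs


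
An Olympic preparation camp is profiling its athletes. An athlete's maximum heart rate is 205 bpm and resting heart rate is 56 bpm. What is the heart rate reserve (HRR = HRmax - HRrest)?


HRR = HRmax - HRrest
= 205 - 56
= 149 bpm

149 bpm


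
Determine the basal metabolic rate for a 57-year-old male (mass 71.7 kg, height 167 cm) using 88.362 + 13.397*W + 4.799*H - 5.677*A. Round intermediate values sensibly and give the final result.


BMR = 88.362 + 13.397*71.7 + 4.799*167 - 5.677*57
= 1526.77 kcal/day

1526.77 kcal/day


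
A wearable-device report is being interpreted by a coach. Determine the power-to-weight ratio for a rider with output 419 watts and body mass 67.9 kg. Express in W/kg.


P/W = 419 / 67.9 = 6.171 W/kg

6.171 W/kg


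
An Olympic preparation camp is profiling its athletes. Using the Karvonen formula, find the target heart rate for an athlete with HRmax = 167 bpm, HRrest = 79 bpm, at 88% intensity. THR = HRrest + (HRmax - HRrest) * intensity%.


HRR = 167 - 79 = 88
THR = 79 + 88 * 0.88
= 79 + 77.44
= 156.44 bpm

156.44 bpm


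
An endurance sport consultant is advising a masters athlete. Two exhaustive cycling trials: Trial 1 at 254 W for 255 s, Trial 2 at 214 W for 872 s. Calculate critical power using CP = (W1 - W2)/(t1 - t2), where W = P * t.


W1 = 254 * 255 = 64770 J
W2 = 214 * 872 = 186608 J
CP = (64770 - 186608) / (255 - 872)
= -121838 / -617
= 197.47 W

197.47 W


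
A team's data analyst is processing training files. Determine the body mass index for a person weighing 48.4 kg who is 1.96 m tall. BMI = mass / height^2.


BMI = mass / height^2
= 48.4 / 1.96^2
= 48.4 / 3.8416
= 12.6 kg/m^2

12.6 kg/m^2


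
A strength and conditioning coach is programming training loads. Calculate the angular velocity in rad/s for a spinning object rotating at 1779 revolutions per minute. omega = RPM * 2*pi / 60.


omega = RPM * 2*pi / 60
= 1779 * 6.28318531 / 60
= 186.296 rad/s

186.296 rad/s


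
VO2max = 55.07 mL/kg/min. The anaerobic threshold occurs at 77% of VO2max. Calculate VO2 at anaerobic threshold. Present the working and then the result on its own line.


AT fraction = 77 / 100 = 0.77
AT VO2 = 55.07 * 0.77
= 42.4 mL/kg/min

42.4 mL/kg/min


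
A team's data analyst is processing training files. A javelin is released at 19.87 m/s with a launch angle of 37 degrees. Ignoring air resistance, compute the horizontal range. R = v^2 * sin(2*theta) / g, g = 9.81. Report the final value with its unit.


Launch speed squared = 394.8169
sin(2 * 37 deg) = 0.961262
Range = 394.8169 * 0.961262 / 9.81
= 38.687 m

38.687 m


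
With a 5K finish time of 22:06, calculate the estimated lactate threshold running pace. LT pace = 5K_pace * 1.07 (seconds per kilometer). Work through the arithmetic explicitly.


Race duration = 1326 s for 5 km
Average pace = 1326 / 5 = 265.2 s/km
LT pace = 265.2 * 1.07
= 283.76 s/km

283.76 s/km


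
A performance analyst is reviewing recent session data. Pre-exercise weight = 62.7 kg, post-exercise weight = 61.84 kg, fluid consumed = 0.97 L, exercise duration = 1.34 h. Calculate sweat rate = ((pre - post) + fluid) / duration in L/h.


Weight loss = 62.7 - 61.84 = 0.86 kg (approx L)
Total sweat = 0.86 + 0.97 = 1.83 L
Sweat rate = 1.83 / 1.34 = 1.366 L/h

1.366 L/h


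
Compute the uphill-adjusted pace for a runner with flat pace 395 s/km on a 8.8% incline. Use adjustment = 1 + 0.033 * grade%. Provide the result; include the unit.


Adjustment factor = 1 + 0.033 * 8.8 = 1.2904
Grade-adjusted pace = 395 * 1.2904 = 509.71 s/km

509.71 s/km


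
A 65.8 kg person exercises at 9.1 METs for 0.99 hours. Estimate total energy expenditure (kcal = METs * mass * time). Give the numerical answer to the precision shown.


Energy = METs * mass(kg) * time(h)
= 9.1 * 65.8 * 0.99
= 592.79 kcal

592.79 kcal


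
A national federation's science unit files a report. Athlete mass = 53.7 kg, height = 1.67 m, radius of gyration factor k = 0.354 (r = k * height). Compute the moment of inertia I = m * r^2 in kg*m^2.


r = k * height = 0.354 * 1.67 = 0.59118 m
r^2 = 0.59118^2 = 0.349494
I = 53.7 * 0.349494 = 18.768 kg*m^2

18.768 kg*m^2


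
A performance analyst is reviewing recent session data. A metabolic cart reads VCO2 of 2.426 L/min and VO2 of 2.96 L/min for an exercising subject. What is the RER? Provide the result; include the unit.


RER = VCO2 / VO2 = 2.426 / 2.96 = 0.8196

0.8196


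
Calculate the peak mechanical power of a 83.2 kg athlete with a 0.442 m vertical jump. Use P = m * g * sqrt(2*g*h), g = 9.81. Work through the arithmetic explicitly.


First, sqrt(2gh) = sqrt(2 * 9.81 * 0.442)
= sqrt(8.67204) = 2.944833 m/s
Power = 83.2 * 9.81 * 2.944833 = 2403.55 W

2403.55 W


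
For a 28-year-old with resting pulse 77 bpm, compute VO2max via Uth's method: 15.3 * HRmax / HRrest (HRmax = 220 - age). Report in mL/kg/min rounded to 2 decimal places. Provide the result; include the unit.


Step 1: HRmax = 220 - 28 = 192 bpm
Step 2: Ratio = 192 / 77 = 2.4935
Step 3: VO2max = 15.3 * 2.4935 = 38.15 mL/kg/min

38.15 mL/kg/min


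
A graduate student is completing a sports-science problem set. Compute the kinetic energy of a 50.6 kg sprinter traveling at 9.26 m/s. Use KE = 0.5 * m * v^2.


Velocity squared = 85.7476
KE = 0.5 * 50.6 * 85.7476 = 2169.41 J

2169.41 J


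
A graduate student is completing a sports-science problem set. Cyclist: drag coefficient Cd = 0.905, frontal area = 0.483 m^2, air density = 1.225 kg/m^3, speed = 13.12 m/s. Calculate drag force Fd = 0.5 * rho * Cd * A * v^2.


v^2 = 13.12^2 = 172.1344
Fd = 0.5 * 1.225 * 0.905 * 0.483 * 172.1344
= 46.086 N

46.086 N


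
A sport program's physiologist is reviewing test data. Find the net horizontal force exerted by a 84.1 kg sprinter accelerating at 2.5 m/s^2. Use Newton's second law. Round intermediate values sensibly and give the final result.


Newton's second law: F = m * a
F = 84.1 * 2.5 = 210.25 N

210.25 N


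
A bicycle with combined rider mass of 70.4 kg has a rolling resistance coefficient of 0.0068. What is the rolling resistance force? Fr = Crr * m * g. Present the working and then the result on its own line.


Fr = 0.0068 * 70.4 * 9.81
= 0.47872 * 9.81
= 4.696 N

4.696 N


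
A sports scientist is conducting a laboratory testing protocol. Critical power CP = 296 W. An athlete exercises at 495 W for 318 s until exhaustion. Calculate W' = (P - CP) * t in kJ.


P - CP = 495 - 296 = 199 W
W' = 199 * 318 = 63282 J
= 63282 / 1000 = 63.282 kJ

63.282 kJ


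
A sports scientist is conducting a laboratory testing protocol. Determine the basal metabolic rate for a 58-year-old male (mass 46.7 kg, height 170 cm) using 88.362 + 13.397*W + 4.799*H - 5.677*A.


BMR = 88.362 + 13.397*46.7 + 4.799*170 - 5.677*58
= 1200.57 kcal/day

1200.57 kcal/day


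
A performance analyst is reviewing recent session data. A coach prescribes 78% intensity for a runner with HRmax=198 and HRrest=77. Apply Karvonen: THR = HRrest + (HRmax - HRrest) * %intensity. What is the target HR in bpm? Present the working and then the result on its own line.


Heart rate reserve = 198 - 77 = 121
Intensity fraction = 78 / 100 = 0.78
THR = 77 + 121 * 0.78 = 171.38 bpm

171.38 bpm
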